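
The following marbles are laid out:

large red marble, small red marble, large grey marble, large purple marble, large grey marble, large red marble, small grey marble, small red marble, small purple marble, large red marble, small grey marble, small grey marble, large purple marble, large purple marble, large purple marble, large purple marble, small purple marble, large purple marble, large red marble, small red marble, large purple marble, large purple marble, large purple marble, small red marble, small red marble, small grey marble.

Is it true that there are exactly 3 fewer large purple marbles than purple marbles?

|large purple marbles| = 9.
|purple marbles| = 11.
The claim requires 11 − 9 (= 2) to equal 3, which does not hold.

False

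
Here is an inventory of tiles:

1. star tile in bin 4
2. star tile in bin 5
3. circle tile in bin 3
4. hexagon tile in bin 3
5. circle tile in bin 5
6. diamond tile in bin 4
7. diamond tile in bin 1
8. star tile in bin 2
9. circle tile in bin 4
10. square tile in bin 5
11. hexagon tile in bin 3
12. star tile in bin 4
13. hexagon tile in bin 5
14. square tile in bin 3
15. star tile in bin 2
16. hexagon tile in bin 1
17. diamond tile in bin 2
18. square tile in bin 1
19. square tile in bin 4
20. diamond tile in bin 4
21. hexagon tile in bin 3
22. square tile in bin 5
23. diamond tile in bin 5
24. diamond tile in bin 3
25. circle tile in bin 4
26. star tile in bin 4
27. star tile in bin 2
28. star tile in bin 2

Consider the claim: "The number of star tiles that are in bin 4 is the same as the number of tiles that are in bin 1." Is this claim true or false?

|star tiles in bin 4| = 3.
|tiles in bin 1| = 3.
The claim requires 3 = 3, which holds.

True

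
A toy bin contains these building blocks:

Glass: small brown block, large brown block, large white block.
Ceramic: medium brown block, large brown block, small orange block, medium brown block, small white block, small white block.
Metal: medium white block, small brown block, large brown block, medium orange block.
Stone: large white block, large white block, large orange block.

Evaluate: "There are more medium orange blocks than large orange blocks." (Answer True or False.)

medium orange blocks: 1.
large orange blocks: 1.
The claim requires 1 > 1, which does not hold.

False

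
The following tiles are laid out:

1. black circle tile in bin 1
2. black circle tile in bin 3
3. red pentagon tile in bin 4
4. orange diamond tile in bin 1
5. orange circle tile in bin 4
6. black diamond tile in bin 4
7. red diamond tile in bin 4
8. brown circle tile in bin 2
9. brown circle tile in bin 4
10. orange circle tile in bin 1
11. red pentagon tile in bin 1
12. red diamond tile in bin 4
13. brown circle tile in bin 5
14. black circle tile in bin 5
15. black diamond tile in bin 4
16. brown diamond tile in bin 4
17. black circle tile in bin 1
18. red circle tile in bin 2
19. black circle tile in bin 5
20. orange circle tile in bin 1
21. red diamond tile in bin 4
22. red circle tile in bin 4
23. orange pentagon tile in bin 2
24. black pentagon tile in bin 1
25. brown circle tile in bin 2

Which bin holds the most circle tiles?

bin 1

Counts by bin (restricted to circle tiles): bin 1→4, bin 4→3, bin 5→3, bin 2→3, bin 3→1.
The maximum is 4, held uniquely by bin 1.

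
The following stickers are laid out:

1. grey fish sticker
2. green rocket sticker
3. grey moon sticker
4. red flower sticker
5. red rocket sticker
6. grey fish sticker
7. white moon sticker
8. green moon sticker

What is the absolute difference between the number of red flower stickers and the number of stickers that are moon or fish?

red flower stickers: 1. stickers that are moon or fish: 5.
|1 − 5| = 5 − 1 = 4.

4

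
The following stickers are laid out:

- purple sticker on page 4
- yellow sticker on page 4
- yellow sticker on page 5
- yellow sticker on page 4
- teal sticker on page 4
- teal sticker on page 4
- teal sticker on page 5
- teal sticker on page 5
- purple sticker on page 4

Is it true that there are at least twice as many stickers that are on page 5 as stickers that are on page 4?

False

stickers on page 5: 3.
stickers on page 4: 6.
The claim requires 3 ≥ 2 × 6 = 12, which does not hold.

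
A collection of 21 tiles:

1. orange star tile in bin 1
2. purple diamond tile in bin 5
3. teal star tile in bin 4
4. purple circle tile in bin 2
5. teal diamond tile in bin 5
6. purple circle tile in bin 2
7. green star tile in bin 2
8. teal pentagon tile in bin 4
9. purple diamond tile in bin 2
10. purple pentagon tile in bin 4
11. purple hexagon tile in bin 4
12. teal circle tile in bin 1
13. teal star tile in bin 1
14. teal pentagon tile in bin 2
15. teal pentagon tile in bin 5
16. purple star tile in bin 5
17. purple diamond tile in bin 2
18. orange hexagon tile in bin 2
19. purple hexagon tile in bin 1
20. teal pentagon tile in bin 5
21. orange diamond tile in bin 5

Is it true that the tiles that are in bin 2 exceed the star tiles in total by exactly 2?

There are 7 tiles in bin 2.
There are 5 star tiles.
The claim requires 7 − 5 (= 2) to equal 2, which holds.

True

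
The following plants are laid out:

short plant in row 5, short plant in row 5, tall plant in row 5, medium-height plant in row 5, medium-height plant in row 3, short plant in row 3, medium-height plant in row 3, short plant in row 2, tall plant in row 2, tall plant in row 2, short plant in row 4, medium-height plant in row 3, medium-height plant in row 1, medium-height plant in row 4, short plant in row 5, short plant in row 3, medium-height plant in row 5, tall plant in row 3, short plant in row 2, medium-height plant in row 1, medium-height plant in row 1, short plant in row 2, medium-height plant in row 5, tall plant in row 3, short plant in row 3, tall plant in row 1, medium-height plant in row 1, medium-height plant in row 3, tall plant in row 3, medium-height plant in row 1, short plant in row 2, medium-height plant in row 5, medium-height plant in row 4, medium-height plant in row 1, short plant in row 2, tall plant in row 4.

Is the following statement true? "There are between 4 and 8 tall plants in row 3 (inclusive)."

tall plants in row 3: 3.
The claim requires 4 ≤ 3 ≤ 8, which does not hold.

False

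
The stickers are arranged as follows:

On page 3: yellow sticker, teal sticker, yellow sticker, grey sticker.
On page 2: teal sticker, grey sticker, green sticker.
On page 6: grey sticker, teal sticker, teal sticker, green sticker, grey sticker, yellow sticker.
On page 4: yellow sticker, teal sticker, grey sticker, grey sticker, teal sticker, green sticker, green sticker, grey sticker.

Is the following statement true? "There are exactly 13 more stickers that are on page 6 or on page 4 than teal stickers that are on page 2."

True

There are 14 stickers on page 6 or on page 4.
There is 1 teal sticker on page 2.
The claim requires 14 − 1 (= 13) to equal 13, which holds.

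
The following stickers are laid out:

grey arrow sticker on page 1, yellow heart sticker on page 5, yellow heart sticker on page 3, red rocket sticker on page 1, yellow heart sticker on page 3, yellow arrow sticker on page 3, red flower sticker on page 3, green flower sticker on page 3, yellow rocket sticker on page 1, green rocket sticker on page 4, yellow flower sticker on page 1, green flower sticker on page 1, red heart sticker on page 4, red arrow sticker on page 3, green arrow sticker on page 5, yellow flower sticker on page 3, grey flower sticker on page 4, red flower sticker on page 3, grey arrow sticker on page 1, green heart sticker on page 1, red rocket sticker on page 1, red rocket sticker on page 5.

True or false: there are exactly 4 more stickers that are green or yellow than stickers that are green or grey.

True

There are 12 stickers that are green or yellow.
There are 8 stickers that are green or grey.
The claim requires 12 − 8 (= 4) to equal 4, which holds.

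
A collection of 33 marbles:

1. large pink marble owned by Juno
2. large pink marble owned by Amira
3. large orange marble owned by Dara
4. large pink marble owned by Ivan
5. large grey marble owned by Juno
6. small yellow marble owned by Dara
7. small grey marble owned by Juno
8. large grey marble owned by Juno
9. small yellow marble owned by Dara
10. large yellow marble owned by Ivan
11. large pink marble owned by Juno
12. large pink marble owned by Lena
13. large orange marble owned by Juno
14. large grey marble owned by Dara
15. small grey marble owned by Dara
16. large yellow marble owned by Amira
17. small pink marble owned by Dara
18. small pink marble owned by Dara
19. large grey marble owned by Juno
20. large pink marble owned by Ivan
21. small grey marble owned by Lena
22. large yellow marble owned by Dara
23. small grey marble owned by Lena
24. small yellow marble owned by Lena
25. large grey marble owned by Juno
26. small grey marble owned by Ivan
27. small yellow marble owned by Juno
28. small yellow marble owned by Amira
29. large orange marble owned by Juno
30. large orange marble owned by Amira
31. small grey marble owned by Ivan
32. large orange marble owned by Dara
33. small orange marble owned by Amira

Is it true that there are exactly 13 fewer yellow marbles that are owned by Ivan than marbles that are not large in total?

yellow marbles owned by Ivan: 1.
marbles that are not large: 14.
The claim requires 14 − 1 (= 13) to equal 13, which holds.

True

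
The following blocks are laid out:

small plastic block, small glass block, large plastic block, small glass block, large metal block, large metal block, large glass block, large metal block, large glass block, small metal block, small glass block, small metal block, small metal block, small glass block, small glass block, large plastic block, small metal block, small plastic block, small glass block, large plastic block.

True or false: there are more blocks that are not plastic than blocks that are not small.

True

There are 15 blocks that are not plastic.
There are 8 blocks that are not small.
The claim requires 15 > 8, which holds.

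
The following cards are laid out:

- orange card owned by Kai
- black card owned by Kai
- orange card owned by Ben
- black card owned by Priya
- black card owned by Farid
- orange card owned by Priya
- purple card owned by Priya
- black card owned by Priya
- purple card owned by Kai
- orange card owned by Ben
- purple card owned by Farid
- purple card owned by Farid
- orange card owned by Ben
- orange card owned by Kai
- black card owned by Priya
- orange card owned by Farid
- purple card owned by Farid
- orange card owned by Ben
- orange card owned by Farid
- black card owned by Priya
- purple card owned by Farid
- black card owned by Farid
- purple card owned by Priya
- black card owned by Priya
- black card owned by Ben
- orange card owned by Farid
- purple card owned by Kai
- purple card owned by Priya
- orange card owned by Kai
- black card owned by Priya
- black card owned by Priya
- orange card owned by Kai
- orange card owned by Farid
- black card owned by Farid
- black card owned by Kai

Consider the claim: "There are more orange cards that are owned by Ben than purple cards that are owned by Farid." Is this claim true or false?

|orange cards owned by Ben| = 4.
|purple cards owned by Farid| = 4.
The claim requires 4 > 4, which does not hold.

False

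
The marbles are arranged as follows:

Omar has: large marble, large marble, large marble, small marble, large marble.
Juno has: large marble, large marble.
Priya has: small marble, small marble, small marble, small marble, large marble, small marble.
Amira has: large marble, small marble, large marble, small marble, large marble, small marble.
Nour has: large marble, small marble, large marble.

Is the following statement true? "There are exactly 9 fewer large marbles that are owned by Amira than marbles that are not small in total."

True

|large marbles owned by Amira| = 3.
|marbles that are not small| = 12.
The claim requires 12 − 3 (= 9) to equal 9, which holds.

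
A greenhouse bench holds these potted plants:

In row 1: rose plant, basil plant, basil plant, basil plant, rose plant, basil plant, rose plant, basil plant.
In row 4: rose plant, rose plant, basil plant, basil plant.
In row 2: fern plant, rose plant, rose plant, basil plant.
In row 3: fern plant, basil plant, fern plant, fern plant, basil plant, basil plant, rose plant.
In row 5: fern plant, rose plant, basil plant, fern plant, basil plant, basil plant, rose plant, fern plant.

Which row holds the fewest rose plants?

row 3

Counts by row (restricted to rose plants): row 1→3, row 5→2, row 4→2, row 2→2, row 3→1.
The minimum is 1, held uniquely by row 3.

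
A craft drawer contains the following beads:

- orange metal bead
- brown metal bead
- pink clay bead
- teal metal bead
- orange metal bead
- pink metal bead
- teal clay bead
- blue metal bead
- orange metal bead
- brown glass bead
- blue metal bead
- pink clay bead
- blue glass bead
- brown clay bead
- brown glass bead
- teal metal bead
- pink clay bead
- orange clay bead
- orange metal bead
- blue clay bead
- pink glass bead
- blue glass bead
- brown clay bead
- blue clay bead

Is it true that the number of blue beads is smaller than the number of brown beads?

False

There are 6 blue beads.
There are 5 brown beads.
The claim requires 6 < 5, which does not hold.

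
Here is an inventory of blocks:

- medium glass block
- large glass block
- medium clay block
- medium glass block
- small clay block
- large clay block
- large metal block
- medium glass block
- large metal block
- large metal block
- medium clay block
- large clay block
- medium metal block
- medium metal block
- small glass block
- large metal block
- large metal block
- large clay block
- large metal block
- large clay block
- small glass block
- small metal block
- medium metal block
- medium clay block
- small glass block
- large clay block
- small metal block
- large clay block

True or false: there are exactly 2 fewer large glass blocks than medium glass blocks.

True

|large glass blocks| = 1.
|medium glass blocks| = 3.
The claim requires 3 − 1 (= 2) to equal 2, which holds.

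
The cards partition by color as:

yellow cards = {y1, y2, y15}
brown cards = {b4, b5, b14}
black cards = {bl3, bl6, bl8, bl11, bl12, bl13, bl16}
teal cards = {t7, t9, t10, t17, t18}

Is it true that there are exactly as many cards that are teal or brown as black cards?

|cards that are teal or brown| = 8.
|black cards| = 7.
The claim requires 8 = 7, which does not hold.

False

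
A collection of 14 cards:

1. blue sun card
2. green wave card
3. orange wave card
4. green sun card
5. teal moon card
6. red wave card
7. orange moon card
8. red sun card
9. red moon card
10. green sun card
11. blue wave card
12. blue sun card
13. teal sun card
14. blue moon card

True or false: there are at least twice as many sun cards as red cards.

sun cards: 6.
red cards: 3.
The claim requires 6 ≥ 2 × 3 = 6, which holds.

True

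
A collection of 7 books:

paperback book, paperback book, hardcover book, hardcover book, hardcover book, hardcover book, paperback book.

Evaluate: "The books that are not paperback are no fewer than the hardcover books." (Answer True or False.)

True

There are 4 books that are not paperback.
There are 4 hardcover books.
The claim requires 4 ≥ 4, which holds.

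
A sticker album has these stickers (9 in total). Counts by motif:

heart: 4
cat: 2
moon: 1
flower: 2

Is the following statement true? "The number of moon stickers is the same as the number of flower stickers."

|moon stickers| = 1.
|flower stickers| = 2.
The claim requires 1 = 2, which does not hold.

False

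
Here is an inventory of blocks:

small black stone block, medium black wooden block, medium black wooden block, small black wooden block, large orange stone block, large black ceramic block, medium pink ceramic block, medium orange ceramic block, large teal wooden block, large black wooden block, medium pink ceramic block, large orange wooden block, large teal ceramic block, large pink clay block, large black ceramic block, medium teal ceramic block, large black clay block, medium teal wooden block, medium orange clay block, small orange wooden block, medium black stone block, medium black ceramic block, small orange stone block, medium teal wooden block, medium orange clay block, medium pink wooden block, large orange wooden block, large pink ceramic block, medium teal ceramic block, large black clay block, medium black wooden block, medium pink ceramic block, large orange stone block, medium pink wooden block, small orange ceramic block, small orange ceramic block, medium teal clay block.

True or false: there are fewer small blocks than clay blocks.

small blocks: 6.
clay blocks: 6.
The claim requires 6 < 6, which does not hold.

False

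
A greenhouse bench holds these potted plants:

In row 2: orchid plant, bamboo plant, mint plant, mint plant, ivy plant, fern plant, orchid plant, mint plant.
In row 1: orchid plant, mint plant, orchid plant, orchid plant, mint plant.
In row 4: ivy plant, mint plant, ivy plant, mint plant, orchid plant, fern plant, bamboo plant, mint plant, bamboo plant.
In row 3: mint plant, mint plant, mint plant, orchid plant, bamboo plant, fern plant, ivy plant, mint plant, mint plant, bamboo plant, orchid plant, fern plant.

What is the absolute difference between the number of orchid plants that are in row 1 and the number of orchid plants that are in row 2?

1

orchid plants in row 1: 3. orchid plants in row 2: 2.
|3 − 2| = 3 − 2 = 1.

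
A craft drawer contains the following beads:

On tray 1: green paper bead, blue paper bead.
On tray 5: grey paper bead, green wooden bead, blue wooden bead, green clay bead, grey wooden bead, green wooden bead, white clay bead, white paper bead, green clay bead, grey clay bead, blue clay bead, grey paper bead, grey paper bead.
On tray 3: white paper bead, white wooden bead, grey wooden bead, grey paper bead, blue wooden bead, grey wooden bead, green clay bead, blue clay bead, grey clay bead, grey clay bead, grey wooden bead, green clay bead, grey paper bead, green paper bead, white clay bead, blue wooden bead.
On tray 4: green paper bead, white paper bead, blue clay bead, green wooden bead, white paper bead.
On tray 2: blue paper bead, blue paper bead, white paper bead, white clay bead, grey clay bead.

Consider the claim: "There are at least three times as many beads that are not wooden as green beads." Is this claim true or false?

True

beads that are not wooden: 30.
green beads: 10.
The claim requires 30 ≥ 3 × 10 = 30, which holds.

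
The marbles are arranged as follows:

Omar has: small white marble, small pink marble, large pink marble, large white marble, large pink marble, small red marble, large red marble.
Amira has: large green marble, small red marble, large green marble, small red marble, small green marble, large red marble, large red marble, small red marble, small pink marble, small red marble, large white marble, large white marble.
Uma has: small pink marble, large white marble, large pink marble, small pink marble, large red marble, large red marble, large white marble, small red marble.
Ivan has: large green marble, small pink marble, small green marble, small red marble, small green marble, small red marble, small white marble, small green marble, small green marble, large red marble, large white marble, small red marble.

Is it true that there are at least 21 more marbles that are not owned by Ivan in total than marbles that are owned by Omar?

|marbles that are not owned by Ivan| = 27.
|marbles owned by Omar| = 7.
The claim requires 27 − 7 = 20 ≥ 21, which does not hold.

False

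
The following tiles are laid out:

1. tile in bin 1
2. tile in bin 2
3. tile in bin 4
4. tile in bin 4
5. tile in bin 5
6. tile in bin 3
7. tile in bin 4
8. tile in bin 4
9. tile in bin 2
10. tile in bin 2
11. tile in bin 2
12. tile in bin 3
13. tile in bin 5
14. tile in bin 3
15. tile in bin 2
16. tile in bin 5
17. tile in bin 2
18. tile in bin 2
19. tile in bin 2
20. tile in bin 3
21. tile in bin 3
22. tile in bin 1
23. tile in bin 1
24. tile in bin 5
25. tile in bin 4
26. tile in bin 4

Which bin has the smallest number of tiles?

Counts by bin: bin 2→8, bin 4→6, bin 3→5, bin 5→4, bin 1→3.
The minimum is 3, held uniquely by bin 1.

bin 1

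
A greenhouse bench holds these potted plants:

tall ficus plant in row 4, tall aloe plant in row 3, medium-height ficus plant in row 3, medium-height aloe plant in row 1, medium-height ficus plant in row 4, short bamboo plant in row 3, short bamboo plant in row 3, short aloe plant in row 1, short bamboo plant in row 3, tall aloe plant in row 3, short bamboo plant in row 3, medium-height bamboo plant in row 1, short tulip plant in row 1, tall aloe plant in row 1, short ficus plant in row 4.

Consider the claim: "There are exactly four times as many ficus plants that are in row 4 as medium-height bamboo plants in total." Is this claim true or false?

There are 3 ficus plants in row 4.
There is 1 medium-height bamboo plant.
The claim requires 3 = 4 × 1 = 4, which does not hold.

False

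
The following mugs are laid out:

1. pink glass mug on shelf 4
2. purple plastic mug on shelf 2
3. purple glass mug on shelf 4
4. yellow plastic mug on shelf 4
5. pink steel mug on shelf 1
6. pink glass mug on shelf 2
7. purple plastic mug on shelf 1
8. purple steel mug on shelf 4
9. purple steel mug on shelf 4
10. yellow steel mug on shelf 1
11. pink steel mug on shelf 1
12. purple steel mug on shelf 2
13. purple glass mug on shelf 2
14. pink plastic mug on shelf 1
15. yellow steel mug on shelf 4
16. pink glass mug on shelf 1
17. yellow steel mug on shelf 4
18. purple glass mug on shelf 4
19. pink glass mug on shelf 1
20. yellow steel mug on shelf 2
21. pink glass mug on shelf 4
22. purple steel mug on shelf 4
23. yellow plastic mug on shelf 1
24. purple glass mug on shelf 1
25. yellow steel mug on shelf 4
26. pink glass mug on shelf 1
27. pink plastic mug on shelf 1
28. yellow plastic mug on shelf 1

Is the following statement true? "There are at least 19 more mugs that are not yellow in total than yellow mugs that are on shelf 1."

|mugs that are not yellow| = 20.
|yellow mugs on shelf 1| = 3.
The claim requires 20 − 3 = 17 ≥ 19, which does not hold.

False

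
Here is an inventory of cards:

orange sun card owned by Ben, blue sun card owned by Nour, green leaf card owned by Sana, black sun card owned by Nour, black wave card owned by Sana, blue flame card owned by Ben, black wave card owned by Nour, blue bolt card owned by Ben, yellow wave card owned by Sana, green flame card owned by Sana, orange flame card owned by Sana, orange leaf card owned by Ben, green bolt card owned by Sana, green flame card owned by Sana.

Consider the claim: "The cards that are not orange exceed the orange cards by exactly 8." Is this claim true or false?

|cards that are not orange| = 11.
|orange cards| = 3.
The claim requires 11 − 3 (= 8) to equal 8, which holds.

True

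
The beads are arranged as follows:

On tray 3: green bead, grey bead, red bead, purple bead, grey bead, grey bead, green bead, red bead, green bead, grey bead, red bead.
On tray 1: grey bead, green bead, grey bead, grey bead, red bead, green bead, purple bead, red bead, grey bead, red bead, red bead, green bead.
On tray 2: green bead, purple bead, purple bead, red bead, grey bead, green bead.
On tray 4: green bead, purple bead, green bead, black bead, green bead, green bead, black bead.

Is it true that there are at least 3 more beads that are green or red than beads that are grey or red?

True

There are 20 beads that are green or red.
There are 17 beads that are grey or red.
The claim requires 20 − 17 = 3 ≥ 3, which holds.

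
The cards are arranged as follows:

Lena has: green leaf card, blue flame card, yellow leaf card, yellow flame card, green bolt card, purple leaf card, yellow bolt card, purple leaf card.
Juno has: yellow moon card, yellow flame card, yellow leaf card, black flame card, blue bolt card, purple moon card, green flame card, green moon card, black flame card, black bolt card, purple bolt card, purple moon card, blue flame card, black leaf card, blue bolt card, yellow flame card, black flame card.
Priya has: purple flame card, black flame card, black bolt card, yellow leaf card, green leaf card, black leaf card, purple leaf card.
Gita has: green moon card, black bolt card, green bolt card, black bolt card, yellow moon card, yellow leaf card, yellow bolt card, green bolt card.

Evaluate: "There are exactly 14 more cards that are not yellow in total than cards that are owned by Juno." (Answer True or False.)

There are 29 cards that are not yellow.
Count of cards owned by Juno: 17.
The claim requires 29 − 17 (= 12) to equal 14, which does not hold.

False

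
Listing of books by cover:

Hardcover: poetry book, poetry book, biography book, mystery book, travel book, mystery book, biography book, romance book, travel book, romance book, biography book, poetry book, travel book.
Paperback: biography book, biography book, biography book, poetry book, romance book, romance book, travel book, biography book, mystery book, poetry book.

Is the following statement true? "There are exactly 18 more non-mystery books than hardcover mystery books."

There are 20 non-mystery books.
There are 2 hardcover mystery books.
The claim requires 20 − 2 (= 18) to equal 18, which holds.

True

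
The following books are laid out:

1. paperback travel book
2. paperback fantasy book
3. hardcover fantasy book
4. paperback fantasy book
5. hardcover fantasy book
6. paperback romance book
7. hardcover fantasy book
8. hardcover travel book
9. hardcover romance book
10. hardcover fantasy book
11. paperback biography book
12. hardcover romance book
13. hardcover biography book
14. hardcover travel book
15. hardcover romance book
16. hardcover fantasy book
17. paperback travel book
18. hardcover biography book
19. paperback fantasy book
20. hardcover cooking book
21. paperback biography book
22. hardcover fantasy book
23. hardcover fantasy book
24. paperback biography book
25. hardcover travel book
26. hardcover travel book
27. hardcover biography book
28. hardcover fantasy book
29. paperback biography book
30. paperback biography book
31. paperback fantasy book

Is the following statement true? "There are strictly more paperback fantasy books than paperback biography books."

False

There are 4 paperback fantasy books.
There are 5 paperback biography books.
The claim requires 4 > 5, which does not hold.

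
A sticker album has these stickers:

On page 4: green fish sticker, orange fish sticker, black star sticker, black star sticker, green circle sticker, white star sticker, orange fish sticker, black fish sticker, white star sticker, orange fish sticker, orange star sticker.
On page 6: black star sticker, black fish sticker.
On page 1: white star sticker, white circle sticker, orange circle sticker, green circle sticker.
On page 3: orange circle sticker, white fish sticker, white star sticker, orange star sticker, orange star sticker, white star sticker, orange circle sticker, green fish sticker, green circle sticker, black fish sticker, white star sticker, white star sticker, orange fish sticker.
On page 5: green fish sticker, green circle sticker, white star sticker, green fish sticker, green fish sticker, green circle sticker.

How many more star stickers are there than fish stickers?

1

star stickers: 14.
fish stickers: 13.
14 − 13 = 1.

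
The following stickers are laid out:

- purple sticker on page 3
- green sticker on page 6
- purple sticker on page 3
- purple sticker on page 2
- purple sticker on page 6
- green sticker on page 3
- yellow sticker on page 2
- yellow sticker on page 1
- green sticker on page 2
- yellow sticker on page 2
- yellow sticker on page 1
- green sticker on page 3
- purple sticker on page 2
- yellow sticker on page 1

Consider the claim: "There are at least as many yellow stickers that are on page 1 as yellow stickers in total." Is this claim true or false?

|yellow stickers on page 1| = 3.
|yellow stickers| = 5.
The claim requires 3 ≥ 5, which does not hold.

False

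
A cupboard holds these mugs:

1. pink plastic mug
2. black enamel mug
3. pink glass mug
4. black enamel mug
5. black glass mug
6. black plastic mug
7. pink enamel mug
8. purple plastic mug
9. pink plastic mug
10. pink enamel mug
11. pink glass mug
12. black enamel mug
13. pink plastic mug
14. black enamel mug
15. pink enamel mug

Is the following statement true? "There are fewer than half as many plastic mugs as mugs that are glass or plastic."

False

There are 5 plastic mugs.
There are 8 mugs that are glass or plastic.
The claim requires 2 × 5 = 10 < 8, which does not hold.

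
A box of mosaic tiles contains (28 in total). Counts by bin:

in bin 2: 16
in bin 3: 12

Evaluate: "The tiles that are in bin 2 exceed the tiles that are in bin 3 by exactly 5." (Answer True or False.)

False

tiles in bin 2: 16.
tiles in bin 3: 12.
The claim requires 16 − 12 (= 4) to equal 5, which does not hold.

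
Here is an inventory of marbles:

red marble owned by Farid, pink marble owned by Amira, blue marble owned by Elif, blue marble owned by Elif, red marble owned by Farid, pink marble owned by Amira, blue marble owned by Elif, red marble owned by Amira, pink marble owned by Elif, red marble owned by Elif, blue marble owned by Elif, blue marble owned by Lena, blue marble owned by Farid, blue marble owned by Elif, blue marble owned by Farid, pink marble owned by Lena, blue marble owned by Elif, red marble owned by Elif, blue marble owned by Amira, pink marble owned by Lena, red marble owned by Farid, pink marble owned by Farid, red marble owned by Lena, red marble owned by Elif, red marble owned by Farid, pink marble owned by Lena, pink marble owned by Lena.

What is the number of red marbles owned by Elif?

3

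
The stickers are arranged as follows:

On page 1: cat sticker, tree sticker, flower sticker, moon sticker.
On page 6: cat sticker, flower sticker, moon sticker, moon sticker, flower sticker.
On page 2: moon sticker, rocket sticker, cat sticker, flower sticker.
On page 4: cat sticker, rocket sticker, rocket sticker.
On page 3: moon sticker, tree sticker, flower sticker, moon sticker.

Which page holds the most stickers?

Counts by page: page 6→5, page 2→4, page 3→4, page 1→4, page 4→3.
The maximum is 5, held uniquely by page 6.

page 6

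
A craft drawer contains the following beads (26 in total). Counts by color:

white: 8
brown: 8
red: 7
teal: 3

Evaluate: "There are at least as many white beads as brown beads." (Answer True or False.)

|white beads| = 8.
|brown beads| = 8.
The claim requires 8 ≥ 8, which holds.

True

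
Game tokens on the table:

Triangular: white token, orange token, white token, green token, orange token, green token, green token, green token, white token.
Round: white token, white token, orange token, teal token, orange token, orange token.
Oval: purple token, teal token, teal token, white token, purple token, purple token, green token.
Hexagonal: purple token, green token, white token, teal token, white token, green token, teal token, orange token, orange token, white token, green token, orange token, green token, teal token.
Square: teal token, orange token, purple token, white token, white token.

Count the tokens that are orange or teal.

orange: 9; teal: 7; together 9 + 7 = 16.

16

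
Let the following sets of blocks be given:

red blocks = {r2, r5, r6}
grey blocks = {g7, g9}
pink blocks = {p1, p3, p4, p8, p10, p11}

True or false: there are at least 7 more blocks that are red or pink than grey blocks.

blocks that are red or pink: 9.
grey blocks: 2.
The claim requires 9 − 2 = 7 ≥ 7, which holds.

True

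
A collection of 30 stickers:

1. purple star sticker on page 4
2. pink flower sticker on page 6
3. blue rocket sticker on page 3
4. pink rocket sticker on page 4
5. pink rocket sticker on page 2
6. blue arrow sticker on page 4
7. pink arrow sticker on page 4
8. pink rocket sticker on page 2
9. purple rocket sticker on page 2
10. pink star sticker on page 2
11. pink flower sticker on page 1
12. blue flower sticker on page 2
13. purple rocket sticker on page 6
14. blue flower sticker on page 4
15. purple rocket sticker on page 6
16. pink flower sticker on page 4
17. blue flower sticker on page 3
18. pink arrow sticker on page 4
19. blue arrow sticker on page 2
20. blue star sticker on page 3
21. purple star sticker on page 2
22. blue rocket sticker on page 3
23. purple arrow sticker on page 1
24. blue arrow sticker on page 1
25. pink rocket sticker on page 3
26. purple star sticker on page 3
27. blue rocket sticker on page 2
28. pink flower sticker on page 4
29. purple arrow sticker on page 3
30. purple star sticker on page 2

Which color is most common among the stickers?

pink

Counts by color: pink 11, blue 10, purple 9.
The maximum is 11, held uniquely by pink.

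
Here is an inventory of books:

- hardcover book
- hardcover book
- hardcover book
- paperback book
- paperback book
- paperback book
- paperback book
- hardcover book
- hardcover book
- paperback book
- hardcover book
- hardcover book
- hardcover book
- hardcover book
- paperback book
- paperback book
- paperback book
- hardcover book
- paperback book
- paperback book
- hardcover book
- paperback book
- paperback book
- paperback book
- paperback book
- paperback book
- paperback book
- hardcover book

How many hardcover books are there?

12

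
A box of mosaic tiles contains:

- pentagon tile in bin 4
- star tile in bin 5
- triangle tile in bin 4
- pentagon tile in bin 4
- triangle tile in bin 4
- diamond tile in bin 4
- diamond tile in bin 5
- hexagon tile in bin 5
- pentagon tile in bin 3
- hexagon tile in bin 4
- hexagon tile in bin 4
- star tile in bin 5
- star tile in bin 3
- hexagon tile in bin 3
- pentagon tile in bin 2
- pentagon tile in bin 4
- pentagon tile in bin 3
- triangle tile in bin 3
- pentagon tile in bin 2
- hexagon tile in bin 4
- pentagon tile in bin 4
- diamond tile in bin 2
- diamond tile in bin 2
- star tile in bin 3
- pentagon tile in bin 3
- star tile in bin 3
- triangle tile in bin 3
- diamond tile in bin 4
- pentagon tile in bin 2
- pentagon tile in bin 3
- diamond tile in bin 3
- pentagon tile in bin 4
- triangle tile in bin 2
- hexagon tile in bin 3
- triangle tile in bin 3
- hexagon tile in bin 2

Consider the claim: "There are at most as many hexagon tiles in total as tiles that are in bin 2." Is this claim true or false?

|hexagon tiles| = 7.
|tiles in bin 2| = 7.
The claim requires 7 ≤ 7, which holds.

True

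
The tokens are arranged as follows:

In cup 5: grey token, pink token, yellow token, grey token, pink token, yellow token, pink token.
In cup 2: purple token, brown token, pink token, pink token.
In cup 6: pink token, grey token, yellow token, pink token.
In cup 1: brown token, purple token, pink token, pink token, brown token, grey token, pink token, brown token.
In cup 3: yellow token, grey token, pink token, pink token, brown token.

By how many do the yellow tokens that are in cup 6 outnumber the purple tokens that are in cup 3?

1

yellow tokens in cup 6: 1.
purple tokens in cup 3: 0.
1 − 0 = 1.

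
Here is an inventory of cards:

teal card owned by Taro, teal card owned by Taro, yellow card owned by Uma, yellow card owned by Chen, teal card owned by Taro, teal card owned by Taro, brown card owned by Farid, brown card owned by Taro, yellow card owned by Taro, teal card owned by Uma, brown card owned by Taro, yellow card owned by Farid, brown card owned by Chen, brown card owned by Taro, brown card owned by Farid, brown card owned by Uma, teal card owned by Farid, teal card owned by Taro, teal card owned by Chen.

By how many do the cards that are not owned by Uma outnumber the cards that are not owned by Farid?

cards that are not owned by Uma: 16.
cards that are not owned by Farid: 15.
16 − 15 = 1.

1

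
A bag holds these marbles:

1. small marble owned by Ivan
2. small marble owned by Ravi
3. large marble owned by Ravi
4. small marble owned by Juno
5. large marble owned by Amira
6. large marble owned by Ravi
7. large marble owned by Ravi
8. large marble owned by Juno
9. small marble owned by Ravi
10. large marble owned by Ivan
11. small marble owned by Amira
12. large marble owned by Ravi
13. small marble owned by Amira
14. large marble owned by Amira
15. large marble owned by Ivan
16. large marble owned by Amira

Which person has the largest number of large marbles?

Ravi

Counts by owner (restricted to large marbles): Ravi→4, Amira→3, Ivan→2, Juno→1.
The maximum is 4, held uniquely by Ravi.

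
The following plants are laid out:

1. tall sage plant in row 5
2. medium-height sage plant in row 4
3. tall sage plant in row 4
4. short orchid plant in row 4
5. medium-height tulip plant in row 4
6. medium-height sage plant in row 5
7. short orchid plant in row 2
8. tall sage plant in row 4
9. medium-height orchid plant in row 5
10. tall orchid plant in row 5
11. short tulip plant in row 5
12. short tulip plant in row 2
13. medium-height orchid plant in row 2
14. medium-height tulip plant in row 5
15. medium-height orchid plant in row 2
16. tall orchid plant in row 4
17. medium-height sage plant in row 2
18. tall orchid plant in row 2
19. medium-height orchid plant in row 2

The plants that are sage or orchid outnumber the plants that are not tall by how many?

plants that are sage or orchid: 15.
plants that are not tall: 13.
15 − 13 = 2.

2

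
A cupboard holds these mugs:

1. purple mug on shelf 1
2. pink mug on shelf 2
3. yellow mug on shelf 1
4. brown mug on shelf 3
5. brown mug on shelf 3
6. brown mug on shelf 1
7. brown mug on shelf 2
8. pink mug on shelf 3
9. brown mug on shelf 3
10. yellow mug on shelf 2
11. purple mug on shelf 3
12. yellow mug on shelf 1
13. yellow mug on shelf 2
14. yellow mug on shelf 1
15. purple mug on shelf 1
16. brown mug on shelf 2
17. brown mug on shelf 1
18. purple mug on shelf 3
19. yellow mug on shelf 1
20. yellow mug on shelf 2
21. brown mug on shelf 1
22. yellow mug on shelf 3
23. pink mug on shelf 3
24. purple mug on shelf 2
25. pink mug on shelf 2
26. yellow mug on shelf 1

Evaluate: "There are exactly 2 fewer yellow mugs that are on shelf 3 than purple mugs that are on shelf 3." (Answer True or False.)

False

There is 1 yellow mug on shelf 3.
There are 2 purple mugs on shelf 3.
The claim requires 2 − 1 (= 1) to equal 2, which does not hold.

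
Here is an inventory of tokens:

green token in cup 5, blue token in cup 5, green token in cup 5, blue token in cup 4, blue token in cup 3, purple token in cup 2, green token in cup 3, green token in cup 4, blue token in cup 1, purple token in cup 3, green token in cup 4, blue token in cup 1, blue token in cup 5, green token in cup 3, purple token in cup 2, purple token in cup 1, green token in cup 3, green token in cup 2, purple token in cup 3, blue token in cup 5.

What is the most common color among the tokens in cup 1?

Counts by color (restricted to tokens in cup 1): blue 2, purple 1.
The maximum is 2, held uniquely by blue.

blue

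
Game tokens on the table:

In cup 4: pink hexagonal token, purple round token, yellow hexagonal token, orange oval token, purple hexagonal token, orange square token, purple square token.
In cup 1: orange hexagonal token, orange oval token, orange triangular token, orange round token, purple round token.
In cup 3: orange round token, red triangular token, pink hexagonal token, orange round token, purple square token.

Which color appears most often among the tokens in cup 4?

purple

Counts by color (restricted to tokens in cup 4): purple 3, orange 2, yellow 1, pink 1.
The maximum is 3, held uniquely by purple.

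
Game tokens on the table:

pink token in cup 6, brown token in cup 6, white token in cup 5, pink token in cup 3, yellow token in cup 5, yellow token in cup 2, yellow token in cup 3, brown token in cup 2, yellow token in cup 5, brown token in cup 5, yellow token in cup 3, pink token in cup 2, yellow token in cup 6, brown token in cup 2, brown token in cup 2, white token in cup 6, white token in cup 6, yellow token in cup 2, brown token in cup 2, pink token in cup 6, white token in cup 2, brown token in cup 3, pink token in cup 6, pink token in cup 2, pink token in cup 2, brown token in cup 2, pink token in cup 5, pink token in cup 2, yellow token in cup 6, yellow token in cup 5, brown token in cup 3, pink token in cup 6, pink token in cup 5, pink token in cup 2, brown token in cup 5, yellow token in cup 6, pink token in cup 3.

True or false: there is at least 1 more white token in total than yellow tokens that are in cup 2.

True

There are 4 white tokens.
There are 2 yellow tokens in cup 2.
The claim requires 4 − 2 = 2 ≥ 1, which holds.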